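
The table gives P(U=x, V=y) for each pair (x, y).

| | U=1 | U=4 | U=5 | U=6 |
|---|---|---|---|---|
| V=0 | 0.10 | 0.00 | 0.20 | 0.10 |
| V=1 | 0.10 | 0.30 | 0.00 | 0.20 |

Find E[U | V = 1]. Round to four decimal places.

P(V = 1) = 0.60.
Σ U·P over the event = 1·(0.10) + 4·(0.30) + 6·(0.20) = 2.50.
E[U | V = 1] = (2.50) / (0.60) = 4.1667.

4.1667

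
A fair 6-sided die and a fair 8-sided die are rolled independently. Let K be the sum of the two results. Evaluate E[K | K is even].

P(K is even) = 1/2.
Σ over the event: 2·1/48 + 4·1/16 + 6·5/48 + 8·1/8 + 10·5/48 + 12·1/16 + 14·1/48 = 4.
E[K | K is even] = (4) / (1/2) = 8.

8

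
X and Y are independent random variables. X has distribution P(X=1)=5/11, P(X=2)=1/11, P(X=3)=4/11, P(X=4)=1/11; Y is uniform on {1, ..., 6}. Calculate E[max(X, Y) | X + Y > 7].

P(X + Y > 7) = 2/11.
Summing max(X,Y)·P(x,y) over outcomes with X + Y > 7 gives 65/66.
E[max(X, Y) | X + Y > 7] = (65/66) / (2/11) = 65/12.

65/12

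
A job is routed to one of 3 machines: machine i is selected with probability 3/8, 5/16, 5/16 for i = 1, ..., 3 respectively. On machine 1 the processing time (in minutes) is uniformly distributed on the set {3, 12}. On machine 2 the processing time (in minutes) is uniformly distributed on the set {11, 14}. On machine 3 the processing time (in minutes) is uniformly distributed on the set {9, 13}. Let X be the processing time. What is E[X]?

E[X | machine 1] = (3+12)/2 = 15/2.
E[X | machine 2] = (11+14)/2 = 25/2.
E[X | machine 3] = (9+13)/2 = 11.
By the law of total expectation,
E[X] = (3/8)·(15/2) + (5/16)·(25/2) + (5/16)·(11) = 325/32.

325/32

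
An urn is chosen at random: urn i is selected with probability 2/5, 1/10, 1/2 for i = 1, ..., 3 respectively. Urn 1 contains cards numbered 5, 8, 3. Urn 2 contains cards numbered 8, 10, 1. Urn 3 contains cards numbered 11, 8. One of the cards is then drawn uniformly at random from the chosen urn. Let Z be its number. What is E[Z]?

451/60

E[Z | urn 1] = (5+8+3)/3 = 16/3.
E[Z | urn 2] = (8+10+1)/3 = 19/3.
E[Z | urn 3] = (11+8)/2 = 19/2.
E[Z] = (2/5)·(16/3) + (1/10)·(19/3) + (1/2)·(19/2) = 451/60.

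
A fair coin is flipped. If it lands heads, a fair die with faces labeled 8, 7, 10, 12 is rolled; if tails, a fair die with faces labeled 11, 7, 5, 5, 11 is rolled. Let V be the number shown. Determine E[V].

341/40

E[V | heads] = (8+7+10+12)/4 = 37/4.
E[V | tails] = (11+7+5+5+11)/5 = 39/5.
By the law of total expectation,
E[V] = (1/2)·(37/4) + (1/2)·(39/5) = 341/40.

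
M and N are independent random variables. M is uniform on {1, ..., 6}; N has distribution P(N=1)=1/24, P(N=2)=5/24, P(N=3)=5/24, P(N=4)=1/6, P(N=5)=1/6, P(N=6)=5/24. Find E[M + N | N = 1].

9/2

P(N = 1) = 1/24.
Summing (M+N)·P(x,y) over outcomes with N = 1 gives 3/16.
E[M + N | N = 1] = (3/16) / (1/24) = 9/2.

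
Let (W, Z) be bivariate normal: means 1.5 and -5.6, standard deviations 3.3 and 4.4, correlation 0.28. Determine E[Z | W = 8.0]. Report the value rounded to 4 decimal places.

For a bivariate normal, E[Z | W=x] = μ_Z + ρ·(σ_Z/σ_W)·(x − μ_W).
E[Z | W=8.0] = -5.6 + (0.28)·(4.4/3.3)·(8.0 − (1.5)) = -5.6 + (0.373333)·(6.5) = -3.1733.

-3.1733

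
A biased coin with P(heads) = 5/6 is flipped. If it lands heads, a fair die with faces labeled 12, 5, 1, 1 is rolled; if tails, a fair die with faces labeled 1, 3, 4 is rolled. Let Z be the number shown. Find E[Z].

317/72

E[Z | heads] = (12+5+1+1)/4 = 19/4.
E[Z | tails] = (1+3+4)/3 = 8/3.
E[Z] = (5/6)·(19/4) + (1/6)·(8/3) = 317/72.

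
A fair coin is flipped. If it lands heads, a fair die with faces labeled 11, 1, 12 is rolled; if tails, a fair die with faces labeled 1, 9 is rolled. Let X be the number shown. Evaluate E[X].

E[X | heads] = (11+1+12)/3 = 8.
E[X | tails] = (1+9)/2 = 5.
By the law of total expectation,
E[X] = (1/2)·(8) + (1/2)·(5) = 13/2.

13/2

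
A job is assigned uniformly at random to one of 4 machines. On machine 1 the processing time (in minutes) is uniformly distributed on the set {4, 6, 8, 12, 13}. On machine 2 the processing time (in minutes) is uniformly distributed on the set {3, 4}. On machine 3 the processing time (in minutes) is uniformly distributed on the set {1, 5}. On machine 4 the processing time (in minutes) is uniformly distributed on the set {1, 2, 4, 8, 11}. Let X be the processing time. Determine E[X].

203/40

E[X | machine 1] = (4+6+8+12+13)/5 = 43/5.
E[X | machine 2] = (3+4)/2 = 7/2.
E[X | machine 3] = (1+5)/2 = 3.
E[X | machine 4] = (1+2+4+8+11)/5 = 26/5.
E[X] = (1/4)·(43/5) + (1/4)·(7/2) + (1/4)·(3) + (1/4)·(26/5) = 203/40.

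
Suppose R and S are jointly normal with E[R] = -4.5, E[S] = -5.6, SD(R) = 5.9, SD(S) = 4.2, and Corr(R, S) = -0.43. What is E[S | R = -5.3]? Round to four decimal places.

The regression of S on R has slope ρ·σ_S/σ_R and passes through (μ_R, μ_S).
E[S | R=-5.3] = -5.6 + (-0.43)·(4.2/5.9)·(-5.3 − (-4.5)) = -5.6 + (-0.3061)·(-0.8) = -5.3551.

-5.3551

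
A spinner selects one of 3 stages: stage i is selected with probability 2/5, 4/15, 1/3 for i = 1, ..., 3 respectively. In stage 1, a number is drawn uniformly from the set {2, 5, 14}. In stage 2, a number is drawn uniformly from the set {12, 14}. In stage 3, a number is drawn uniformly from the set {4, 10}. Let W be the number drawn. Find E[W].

E[W | stage 1] = (2+5+14)/3 = 7.
E[W | stage 2] = (12+14)/2 = 13.
E[W | stage 3] = (4+10)/2 = 7.
E[W] = (2/5)·(7) + (4/15)·(13) + (1/3)·(7) = 43/5.

43/5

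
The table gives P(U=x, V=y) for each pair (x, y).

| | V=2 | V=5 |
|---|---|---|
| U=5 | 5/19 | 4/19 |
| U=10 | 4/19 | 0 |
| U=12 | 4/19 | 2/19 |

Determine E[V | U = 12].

3

P(U = 12) = 6/19.
Summing V·P(U=x,V=y) over the conditioning event gives 18/19.
E[V | U = 12] = (18/19) / (6/19) = 3.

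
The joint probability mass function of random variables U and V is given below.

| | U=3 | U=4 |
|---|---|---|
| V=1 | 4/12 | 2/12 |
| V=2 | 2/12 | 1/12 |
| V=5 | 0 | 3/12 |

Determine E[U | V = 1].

P(V = 1) = 1/2.
Σ U·P over the event = 3·(4/12) + 4·(2/12) = 5/3.
E[U | V = 1] = (5/3) / (1/2) = 10/3.

10/3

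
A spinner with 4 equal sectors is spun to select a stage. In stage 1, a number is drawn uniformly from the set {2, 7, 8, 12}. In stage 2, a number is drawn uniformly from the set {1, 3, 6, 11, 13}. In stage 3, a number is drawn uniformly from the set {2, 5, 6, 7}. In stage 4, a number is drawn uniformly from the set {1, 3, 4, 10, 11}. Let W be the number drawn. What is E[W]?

E[W | stage 1] = (2+7+8+12)/4 = 29/4.
E[W | stage 2] = (1+3+6+11+13)/5 = 34/5.
E[W | stage 3] = (2+5+6+7)/4 = 5.
E[W | stage 4] = (1+3+4+10+11)/5 = 29/5.
E[W] = (1/4)·(29/4) + (1/4)·(34/5) + (1/4)·(5) + (1/4)·(29/5) = 497/80.

497/80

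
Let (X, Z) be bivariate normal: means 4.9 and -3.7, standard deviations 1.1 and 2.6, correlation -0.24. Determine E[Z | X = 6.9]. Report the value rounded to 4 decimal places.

The regression of Z on X has slope ρ·σ_Z/σ_X and passes through (μ_X, μ_Z).
E[Z | X=6.9] = -3.7 + (-0.24)·(2.6/1.1)·(6.9 − (4.9)) = -3.7 + (-0.56727)·(2) = -4.8345.

-4.8345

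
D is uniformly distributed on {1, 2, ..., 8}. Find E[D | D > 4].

13/2

Given D > 4, D is equally likely to be any of {5, 6, 7, 8}.
E[D | D > 4] = (5 + 6 + 7 + 8) / 4 = 13/2.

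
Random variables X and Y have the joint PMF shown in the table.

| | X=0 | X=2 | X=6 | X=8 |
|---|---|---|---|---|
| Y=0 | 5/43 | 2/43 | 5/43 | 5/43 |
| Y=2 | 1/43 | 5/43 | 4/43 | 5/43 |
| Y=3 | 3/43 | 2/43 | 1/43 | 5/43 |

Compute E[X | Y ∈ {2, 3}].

62/13

P(Y ∈ {2, 3}) = 26/43.
Σ X·P over the event = 0·(1/43) + 0·(3/43) + 2·(5/43) + 2·(2/43) + 6·(4/43) + 6·(1/43) + 8·(5/43) + 8·(5/43) = 124/43.
E[X | Y ∈ {2, 3}] = (124/43) / (26/43) = 62/13.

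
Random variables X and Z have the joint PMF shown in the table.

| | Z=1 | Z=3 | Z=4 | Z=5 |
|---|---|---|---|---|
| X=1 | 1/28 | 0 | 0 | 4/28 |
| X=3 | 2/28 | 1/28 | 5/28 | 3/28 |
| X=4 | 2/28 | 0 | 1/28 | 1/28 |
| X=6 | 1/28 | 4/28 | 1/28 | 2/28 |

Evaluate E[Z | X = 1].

21/5

P(X = 1) = 5/28.
Σ Z·P over the event = 1·(1/28) + 5·(4/28) = 3/4.
E[Z | X = 1] = (3/4) / (5/28) = 21/5.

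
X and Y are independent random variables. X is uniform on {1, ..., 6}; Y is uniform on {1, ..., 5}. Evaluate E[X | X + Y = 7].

4

Outcomes with X + Y = 7: (2,5), (3,4), (4,3), (5,2), (6,1), each with probability 1/30.
E[X | X + Y = 7] = (2 + 3 + 4 + 5 + 6) / 5 = 4.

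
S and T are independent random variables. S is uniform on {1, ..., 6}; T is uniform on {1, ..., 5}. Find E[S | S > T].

14/3

P(S > T) = 1/2.
Summing S·P(x,y) over outcomes with S > T gives 7/3.
E[S | S > T] = (7/3) / (1/2) = 14/3.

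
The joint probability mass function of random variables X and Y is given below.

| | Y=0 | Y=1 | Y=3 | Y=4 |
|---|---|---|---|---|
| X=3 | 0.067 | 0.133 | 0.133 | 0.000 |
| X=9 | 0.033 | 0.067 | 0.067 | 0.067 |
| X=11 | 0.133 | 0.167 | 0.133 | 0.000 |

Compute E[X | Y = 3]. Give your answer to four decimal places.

7.4024

P(Y = 3) = 0.333.
Σ X·P over the event = 3·(0.133) + 9·(0.067) + 11·(0.133) = 2.465.
E[X | Y = 3] = (2.465) / (0.333) = 7.4024.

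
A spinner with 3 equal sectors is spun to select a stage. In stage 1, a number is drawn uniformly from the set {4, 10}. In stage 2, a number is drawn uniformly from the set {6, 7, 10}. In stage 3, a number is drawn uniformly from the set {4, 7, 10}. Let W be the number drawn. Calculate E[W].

E[W | stage 1] = (4+10)/2 = 7.
E[W | stage 2] = (6+7+10)/3 = 23/3.
E[W | stage 3] = (4+7+10)/3 = 7.
By the law of total expectation,
E[W] = (1/3)·(7) + (1/3)·(23/3) + (1/3)·(7) = 65/9.

65/9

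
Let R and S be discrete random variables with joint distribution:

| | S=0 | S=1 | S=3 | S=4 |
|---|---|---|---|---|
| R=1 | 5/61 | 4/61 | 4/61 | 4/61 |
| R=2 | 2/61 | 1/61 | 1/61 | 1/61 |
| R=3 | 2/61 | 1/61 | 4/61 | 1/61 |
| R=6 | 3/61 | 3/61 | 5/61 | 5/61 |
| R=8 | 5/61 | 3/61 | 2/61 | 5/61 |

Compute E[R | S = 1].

17/4

P(S = 1) = 12/61.
Σ R·P over the event = 1·(4/61) + 2·(1/61) + 3·(1/61) + 6·(3/61) + 8·(3/61) = 51/61.
E[R | S = 1] = (51/61) / (12/61) = 17/4.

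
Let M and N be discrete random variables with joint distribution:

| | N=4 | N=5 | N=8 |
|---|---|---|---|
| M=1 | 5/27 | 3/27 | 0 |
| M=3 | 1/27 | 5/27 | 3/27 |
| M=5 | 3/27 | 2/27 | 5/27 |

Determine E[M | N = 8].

P(N = 8) = 8/27.
Σ M·P over the event = 3·(3/27) + 5·(5/27) = 34/27.
E[M | N = 8] = (34/27) / (8/27) = 17/4.

17/4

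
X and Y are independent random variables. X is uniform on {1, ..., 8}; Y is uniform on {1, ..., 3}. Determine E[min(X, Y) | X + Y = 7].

2

Outcomes with X + Y = 7: (4,3), (5,2), (6,1), each with probability 1/24.
E[min(X, Y) | X + Y = 7] = (3 + 2 + 1) / 3 = 2.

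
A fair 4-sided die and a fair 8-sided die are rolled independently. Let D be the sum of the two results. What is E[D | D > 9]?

32/3

P(D > 9) = 3/16.
Σ over the event: 10·3/32 + 11·1/16 + 12·1/32 = 2.
E[D | D > 9] = (2) / (3/16) = 32/3.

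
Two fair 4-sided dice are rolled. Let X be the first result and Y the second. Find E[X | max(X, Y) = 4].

Outcomes with max(X, Y) = 4: (1,4), (2,4), (3,4), (4,1), (4,2), (4,3), (4,4), each with probability 1/16.
E[X | max(X, Y) = 4] = (1 + 2 + 3 + 4 + 4 + 4 + 4) / 7 = 22/7.

22/7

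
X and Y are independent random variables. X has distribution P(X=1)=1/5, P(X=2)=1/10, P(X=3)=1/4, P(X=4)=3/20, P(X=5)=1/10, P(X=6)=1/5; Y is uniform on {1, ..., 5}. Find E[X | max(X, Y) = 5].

85/24

P(max(X, Y) = 5) = 6/25.
Summing X·P(x,y) over outcomes with max(X, Y) = 5 gives 17/20.
E[X | max(X, Y) = 5] = (17/20) / (6/25) = 85/24.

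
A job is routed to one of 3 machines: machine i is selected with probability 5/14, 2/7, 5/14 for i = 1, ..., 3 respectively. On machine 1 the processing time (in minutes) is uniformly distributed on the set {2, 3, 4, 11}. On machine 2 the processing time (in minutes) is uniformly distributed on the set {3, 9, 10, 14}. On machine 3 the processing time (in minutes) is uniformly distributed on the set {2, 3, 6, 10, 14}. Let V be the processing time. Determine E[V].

E[V | machine 1] = (2+3+4+11)/4 = 5.
E[V | machine 2] = (3+9+10+14)/4 = 9.
E[V | machine 3] = (2+3+6+10+14)/5 = 7.
By the law of total expectation,
E[V] = (5/14)·(5) + (2/7)·(9) + (5/14)·(7) = 48/7.

48/7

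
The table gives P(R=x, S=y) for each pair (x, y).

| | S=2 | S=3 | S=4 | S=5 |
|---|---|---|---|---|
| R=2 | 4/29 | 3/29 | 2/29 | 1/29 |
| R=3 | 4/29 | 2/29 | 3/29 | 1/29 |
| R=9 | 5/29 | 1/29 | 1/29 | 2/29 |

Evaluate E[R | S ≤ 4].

108/25

P(S ≤ 4) = 25/29.
Summing R·P(R=x,S=y) over the conditioning event gives 108/29.
E[R | S ≤ 4] = (108/29) / (25/29) = 108/25.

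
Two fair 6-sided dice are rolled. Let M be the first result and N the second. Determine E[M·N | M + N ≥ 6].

P(M + N ≥ 6) = 13/18.
Summing MN·P(x,y) over outcomes with M + N ≥ 6 gives 203/18.
E[M·N | M + N ≥ 6] = (203/18) / (13/18) = 203/13.

203/13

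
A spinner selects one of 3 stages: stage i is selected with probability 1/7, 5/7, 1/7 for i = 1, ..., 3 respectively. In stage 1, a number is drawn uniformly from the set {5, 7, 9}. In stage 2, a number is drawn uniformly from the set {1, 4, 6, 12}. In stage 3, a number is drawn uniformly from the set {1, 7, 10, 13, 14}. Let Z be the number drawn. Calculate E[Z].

E[Z | stage 1] = (5+7+9)/3 = 7.
E[Z | stage 2] = (1+4+6+12)/4 = 23/4.
E[Z | stage 3] = (1+7+10+13+14)/5 = 9.
E[Z] = (1/7)·(7) + (5/7)·(23/4) + (1/7)·(9) = 179/28.

179/28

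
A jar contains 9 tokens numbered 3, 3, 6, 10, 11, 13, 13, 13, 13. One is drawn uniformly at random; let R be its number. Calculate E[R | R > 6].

73/6

P(R > 6) = 2/3.
Σ over the event: 10·1/9 + 11·1/9 + 13·4/9 = 73/9.
E[R | R > 6] = (73/9) / (2/3) = 73/6.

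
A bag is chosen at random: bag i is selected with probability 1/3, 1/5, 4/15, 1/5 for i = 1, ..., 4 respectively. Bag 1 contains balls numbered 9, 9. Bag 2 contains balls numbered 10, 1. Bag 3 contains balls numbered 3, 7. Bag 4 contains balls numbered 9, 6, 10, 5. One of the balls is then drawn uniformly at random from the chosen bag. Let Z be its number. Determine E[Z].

104/15

E[Z | bag 1] = (9+9)/2 = 9.
E[Z | bag 2] = (10+1)/2 = 11/2.
E[Z | bag 3] = (3+7)/2 = 5.
E[Z | bag 4] = (9+6+10+5)/4 = 15/2.
E[Z] = (1/3)·(9) + (1/5)·(11/2) + (4/15)·(5) + (1/5)·(15/2) = 104/15.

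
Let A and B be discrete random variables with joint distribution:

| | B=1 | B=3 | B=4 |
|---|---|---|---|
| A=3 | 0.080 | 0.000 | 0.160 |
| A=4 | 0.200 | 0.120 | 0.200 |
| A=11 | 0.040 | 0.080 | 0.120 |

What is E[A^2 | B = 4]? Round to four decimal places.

P(B = 4) = 0.480.
Summing A^2·P(A=x,B=y) over the conditioning event gives 19.160.
E[A^2 | B = 4] = (19.160) / (0.480) = 39.9167.

39.9167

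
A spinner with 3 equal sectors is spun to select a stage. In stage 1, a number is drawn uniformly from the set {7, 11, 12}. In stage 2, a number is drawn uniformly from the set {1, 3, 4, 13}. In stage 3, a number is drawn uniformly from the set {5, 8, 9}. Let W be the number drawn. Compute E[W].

271/36

E[W | stage 1] = (7+11+12)/3 = 10.
E[W | stage 2] = (1+3+4+13)/4 = 21/4.
E[W | stage 3] = (5+8+9)/3 = 22/3.
By the law of total expectation,
E[W] = (1/3)·(10) + (1/3)·(21/4) + (1/3)·(22/3) = 271/36.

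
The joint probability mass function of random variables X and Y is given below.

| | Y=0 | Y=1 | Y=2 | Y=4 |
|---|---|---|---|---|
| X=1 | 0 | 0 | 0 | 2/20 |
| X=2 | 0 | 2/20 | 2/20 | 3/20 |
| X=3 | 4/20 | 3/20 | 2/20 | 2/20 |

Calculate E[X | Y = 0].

3

P(Y = 0) = 1/5.
Σ X·P over the event = 3·(4/20) = 3/5.
E[X | Y = 0] = (3/5) / (1/5) = 3.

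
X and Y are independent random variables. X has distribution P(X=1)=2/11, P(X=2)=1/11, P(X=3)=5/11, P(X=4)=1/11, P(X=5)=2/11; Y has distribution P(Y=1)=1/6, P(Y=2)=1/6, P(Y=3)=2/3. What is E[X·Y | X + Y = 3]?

P(X + Y = 3) = 1/22.
Summing XY·P(x,y) over outcomes with X + Y = 3 gives 1/11.
E[X·Y | X + Y = 3] = (1/11) / (1/22) = 2.

2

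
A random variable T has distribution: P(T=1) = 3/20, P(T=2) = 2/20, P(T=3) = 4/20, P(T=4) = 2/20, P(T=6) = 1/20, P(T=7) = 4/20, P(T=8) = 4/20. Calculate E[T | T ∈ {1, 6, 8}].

41/8

P(T ∈ {1, 6, 8}) = 2/5.
Σ over the event: 1·3/20 + 6·1/20 + 8·1/5 = 41/20.
E[T | T ∈ {1, 6, 8}] = (41/20) / (2/5) = 41/8.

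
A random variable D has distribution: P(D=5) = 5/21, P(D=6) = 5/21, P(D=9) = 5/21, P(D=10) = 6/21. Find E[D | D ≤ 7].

P(D ≤ 7) = 10/21.
Σ over the event: 5·5/21 + 6·5/21 = 55/21.
E[D | D ≤ 7] = (55/21) / (10/21) = 11/2.

11/2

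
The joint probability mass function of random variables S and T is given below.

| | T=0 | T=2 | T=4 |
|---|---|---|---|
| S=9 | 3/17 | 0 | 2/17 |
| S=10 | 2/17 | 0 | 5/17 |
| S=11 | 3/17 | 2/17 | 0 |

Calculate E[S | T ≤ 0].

P(T ≤ 0) = 8/17.
Σ S·P over the event = 9·(3/17) + 10·(2/17) + 11·(3/17) = 80/17.
E[S | T ≤ 0] = (80/17) / (8/17) = 10.

10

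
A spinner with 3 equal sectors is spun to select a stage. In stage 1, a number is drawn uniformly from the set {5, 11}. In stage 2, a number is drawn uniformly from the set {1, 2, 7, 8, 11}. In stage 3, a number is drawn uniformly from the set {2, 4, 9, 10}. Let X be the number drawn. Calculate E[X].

401/60

E[X | stage 1] = (5+11)/2 = 8.
E[X | stage 2] = (1+2+7+8+11)/5 = 29/5.
E[X | stage 3] = (2+4+9+10)/4 = 25/4.
By the law of total expectation,
E[X] = (1/3)·(8) + (1/3)·(29/5) + (1/3)·(25/4) = 401/60.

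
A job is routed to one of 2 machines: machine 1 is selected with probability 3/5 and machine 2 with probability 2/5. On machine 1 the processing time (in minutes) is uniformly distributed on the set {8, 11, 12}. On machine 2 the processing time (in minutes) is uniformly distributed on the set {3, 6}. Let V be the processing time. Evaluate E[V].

8

E[V | machine 1] = (8+11+12)/3 = 31/3.
E[V | machine 2] = (3+6)/2 = 9/2.
By the law of total expectation,
E[V] = (3/5)·(31/3) + (2/5)·(9/2) = 8.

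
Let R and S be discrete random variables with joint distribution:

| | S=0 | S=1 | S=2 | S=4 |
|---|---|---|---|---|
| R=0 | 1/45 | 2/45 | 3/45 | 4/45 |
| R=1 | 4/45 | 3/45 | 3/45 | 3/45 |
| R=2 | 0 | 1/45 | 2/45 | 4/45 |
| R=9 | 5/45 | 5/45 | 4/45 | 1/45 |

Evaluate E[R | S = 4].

P(S = 4) = 4/15.
Σ R·P over the event = 0·(4/45) + 1·(3/45) + 2·(4/45) + 9·(1/45) = 4/9.
E[R | S = 4] = (4/9) / (4/15) = 5/3.

5/3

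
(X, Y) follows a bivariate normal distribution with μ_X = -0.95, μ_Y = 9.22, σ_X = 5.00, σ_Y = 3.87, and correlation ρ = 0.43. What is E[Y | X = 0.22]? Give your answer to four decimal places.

9.6094

E[Y | X=x] = μ_Y + ρ(σ_Y/σ_X)(x − μ_X) for jointly normal variables.
E[Y | X=0.22] = 9.22 + (0.43)·(3.87/5.00)·(0.22 − (-0.95)) = 9.22 + (0.33282)·(1.17) = 9.6094.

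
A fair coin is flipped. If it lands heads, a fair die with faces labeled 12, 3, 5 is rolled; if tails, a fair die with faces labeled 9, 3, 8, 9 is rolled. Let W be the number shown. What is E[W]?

167/24

E[W | heads] = (12+3+5)/3 = 20/3.
E[W | tails] = (9+3+8+9)/4 = 29/4.
By the law of total expectation,
E[W] = (1/2)·(20/3) + (1/2)·(29/4) = 167/24.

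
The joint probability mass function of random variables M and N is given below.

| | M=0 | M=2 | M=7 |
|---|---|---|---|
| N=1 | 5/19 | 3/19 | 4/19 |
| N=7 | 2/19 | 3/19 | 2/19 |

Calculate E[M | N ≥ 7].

P(N ≥ 7) = 7/19.
Σ M·P over the event = 0·(2/19) + 2·(3/19) + 7·(2/19) = 20/19.
E[M | N ≥ 7] = (20/19) / (7/19) = 20/7.

20/7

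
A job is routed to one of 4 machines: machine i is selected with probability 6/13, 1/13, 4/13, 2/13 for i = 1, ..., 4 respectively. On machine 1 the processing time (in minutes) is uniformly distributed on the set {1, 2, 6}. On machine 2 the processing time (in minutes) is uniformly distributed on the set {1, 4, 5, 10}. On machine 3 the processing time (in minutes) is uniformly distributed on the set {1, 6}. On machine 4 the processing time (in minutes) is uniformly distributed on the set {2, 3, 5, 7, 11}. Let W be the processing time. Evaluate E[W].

241/65

E[W | machine 1] = (1+2+6)/3 = 3.
E[W | machine 2] = (1+4+5+10)/4 = 5.
E[W | machine 3] = (1+6)/2 = 7/2.
E[W | machine 4] = (2+3+5+7+11)/5 = 28/5.
By the law of total expectation,
E[W] = (6/13)·(3) + (1/13)·(5) + (4/13)·(7/2) + (2/13)·(28/5) = 241/65.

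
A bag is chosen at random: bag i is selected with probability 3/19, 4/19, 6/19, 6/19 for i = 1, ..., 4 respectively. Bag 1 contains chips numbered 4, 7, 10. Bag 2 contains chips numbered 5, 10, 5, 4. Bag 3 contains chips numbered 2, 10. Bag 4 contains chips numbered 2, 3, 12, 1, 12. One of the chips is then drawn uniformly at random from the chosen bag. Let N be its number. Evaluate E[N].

117/19

E[N | bag 1] = (4+7+10)/3 = 7.
E[N | bag 2] = (5+10+5+4)/4 = 6.
E[N | bag 3] = (2+10)/2 = 6.
E[N | bag 4] = (2+3+12+1+12)/5 = 6.
E[N] = (3/19)·(7) + (4/19)·(6) + (6/19)·(6) + (6/19)·(6) = 117/19.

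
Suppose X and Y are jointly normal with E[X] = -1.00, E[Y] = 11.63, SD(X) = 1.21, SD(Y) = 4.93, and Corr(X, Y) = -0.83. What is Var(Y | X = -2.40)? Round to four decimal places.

The conditional variance in a bivariate normal is σ_Y²(1 − ρ²), independent of x.
Var(Y | X=-2.40) = (4.93)²·(1 − (-0.83)²) = 24.3049·0.3111 = 7.5613.

7.5613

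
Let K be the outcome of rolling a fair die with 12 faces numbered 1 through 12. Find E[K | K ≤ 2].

Given K ≤ 2, K is equally likely to be any of {1, 2}.
E[K | K ≤ 2] = (1 + 2) / 2 = 3/2.

3/2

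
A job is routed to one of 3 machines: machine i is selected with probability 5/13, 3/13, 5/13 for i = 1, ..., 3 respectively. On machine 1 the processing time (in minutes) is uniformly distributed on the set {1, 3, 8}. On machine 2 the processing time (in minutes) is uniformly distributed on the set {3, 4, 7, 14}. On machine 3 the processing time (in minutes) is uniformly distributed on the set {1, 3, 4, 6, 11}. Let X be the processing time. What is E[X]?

E[X | machine 1] = (1+3+8)/3 = 4.
E[X | machine 2] = (3+4+7+14)/4 = 7.
E[X | machine 3] = (1+3+4+6+11)/5 = 5.
By the law of total expectation,
E[X] = (5/13)·(4) + (3/13)·(7) + (5/13)·(5) = 66/13.

66/13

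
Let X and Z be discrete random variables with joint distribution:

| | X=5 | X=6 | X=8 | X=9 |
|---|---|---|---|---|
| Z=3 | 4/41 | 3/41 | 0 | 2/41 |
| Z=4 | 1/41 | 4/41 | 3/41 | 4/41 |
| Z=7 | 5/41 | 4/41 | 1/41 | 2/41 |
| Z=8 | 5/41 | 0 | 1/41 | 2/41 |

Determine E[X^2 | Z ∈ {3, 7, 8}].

1216/29

P(Z ∈ {3, 7, 8}) = 29/41.
Summing X^2·P(X=x,Z=y) over the conditioning event gives 1216/41.
E[X^2 | Z ∈ {3, 7, 8}] = (1216/41) / (29/41) = 1216/29.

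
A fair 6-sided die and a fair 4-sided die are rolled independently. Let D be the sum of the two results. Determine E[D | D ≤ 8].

P(D ≤ 8) = 7/8.
Σ over the event: 2·1/24 + 3·1/12 + 4·1/8 + 5·1/6 + 6·1/6 + 7·1/6 + 8·1/8 = 29/6.
E[D | D ≤ 8] = (29/6) / (7/8) = 116/21.

116/21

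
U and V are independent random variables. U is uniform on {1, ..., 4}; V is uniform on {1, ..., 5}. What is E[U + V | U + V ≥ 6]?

Outcomes with U + V ≥ 6: (1,5), (2,4), (2,5), (3,3), (3,4), (3,5), (4,2), (4,3), (4,4), (4,5), each with probability 1/20.
E[U + V | U + V ≥ 6] = (6 + 6 + 7 + 6 + 7 + 8 + 6 + 7 + 8 + 9) / 10 = 7.

7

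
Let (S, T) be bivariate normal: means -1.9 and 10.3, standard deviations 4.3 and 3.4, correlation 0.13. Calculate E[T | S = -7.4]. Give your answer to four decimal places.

E[T | S=x] = μ_T + ρ(σ_T/σ_S)(x − μ_S) for jointly normal variables.
E[T | S=-7.4] = 10.3 + (0.13)·(3.4/4.3)·(-7.4 − (-1.9)) = 10.3 + (0.10279)·(-5.5) = 9.7347.

9.7347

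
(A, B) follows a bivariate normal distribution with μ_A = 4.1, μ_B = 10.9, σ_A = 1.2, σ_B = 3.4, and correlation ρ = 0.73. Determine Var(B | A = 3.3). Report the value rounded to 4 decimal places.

For a bivariate normal, Var(B | A=x) = σ_B²(1 − ρ²).
Var(B | A=3.3) = (3.4)²·(1 − (0.73)²) = 11.56·0.4671 = 5.3997.

5.3997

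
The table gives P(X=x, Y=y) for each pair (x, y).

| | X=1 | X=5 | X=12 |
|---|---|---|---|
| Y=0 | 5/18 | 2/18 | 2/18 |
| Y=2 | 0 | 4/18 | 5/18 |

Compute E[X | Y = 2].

80/9

P(Y = 2) = 1/2.
Σ X·P over the event = 5·(4/18) + 12·(5/18) = 40/9.
E[X | Y = 2] = (40/9) / (1/2) = 80/9.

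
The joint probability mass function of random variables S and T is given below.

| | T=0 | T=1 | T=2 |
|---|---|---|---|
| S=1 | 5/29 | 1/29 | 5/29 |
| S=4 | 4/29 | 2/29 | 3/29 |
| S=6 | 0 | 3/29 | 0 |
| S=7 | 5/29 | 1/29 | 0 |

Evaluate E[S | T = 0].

4

P(T = 0) = 14/29.
Σ S·P over the event = 1·(5/29) + 4·(4/29) + 7·(5/29) = 56/29.
E[S | T = 0] = (56/29) / (14/29) = 4.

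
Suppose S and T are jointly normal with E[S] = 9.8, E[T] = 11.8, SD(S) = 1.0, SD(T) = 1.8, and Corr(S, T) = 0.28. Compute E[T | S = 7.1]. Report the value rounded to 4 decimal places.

10.4392

E[T | S=x] = μ_T + ρ(σ_T/σ_S)(x − μ_S) for jointly normal variables.
E[T | S=7.1] = 11.8 + (0.28)·(1.8/1.0)·(7.1 − (9.8)) = 11.8 + (0.504)·(-2.7) = 10.4392.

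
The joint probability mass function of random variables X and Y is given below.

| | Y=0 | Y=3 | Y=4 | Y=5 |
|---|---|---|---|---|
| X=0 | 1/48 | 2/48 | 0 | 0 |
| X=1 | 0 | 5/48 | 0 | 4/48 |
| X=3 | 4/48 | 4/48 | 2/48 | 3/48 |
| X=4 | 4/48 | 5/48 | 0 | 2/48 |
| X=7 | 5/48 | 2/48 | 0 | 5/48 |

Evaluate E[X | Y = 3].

P(Y = 3) = 3/8.
Summing X·P(X=x,Y=y) over the conditioning event gives 17/16.
E[X | Y = 3] = (17/16) / (3/8) = 17/6.

17/6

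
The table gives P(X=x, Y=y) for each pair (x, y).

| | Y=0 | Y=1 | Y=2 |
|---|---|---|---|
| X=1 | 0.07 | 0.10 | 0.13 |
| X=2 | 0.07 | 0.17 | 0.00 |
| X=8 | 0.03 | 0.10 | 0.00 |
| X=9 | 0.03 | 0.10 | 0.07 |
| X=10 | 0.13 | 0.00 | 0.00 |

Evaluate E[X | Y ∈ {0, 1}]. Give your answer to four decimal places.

P(Y ∈ {0, 1}) = 0.80.
Summing X·P(X=x,Y=y) over the conditioning event gives 4.16.
E[X | Y ∈ {0, 1}] = (4.16) / (0.80) = 5.2000.

5.2000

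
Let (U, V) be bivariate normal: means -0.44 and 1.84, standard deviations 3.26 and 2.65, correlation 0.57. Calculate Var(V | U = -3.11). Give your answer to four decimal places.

For a bivariate normal, Var(V | U=x) = σ_V²(1 − ρ²).
Var(V | U=-3.11) = (2.65)²·(1 − (0.57)²) = 7.0225·0.6751 = 4.7409.

4.7409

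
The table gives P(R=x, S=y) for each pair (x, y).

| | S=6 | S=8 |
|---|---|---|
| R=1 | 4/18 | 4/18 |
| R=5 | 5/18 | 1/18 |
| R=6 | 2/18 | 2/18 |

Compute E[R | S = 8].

3

P(S = 8) = 7/18.
Σ R·P over the event = 1·(4/18) + 5·(1/18) + 6·(2/18) = 7/6.
E[R | S = 8] = (7/6) / (7/18) = 3.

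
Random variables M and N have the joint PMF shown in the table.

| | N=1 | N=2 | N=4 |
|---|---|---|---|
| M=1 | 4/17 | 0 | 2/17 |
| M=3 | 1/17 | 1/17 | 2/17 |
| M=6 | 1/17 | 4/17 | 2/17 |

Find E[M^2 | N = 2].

P(N = 2) = 5/17.
Summing M^2·P(M=x,N=y) over the conditioning event gives 9.
E[M^2 | N = 2] = (9) / (5/17) = 153/5.

153/5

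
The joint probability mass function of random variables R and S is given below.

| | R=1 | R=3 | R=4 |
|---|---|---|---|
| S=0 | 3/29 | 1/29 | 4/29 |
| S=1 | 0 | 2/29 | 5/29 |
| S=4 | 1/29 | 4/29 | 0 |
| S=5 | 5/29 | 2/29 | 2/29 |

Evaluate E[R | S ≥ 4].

16/7

P(S ≥ 4) = 14/29.
Σ R·P over the event = 1·(1/29) + 1·(5/29) + 3·(4/29) + 3·(2/29) + 4·(2/29) = 32/29.
E[R | S ≥ 4] = (32/29) / (14/29) = 16/7.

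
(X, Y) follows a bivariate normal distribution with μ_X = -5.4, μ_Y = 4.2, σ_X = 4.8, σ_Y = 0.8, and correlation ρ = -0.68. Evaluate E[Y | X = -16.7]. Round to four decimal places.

5.4807

E[Y | X=x] = μ_Y + ρ(σ_Y/σ_X)(x − μ_X) for jointly normal variables.
E[Y | X=-16.7] = 4.2 + (-0.68)·(0.8/4.8)·(-16.7 − (-5.4)) = 4.2 + (-0.113333)·(-11.3) = 5.4807.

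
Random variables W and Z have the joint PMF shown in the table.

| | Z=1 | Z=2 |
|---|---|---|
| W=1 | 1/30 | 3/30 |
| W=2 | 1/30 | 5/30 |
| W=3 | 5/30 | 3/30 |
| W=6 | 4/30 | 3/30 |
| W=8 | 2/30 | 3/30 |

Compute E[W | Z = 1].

P(Z = 1) = 13/30.
Summing W·P(W=x,Z=y) over the conditioning event gives 29/15.
E[W | Z = 1] = (29/15) / (13/30) = 58/13.

58/13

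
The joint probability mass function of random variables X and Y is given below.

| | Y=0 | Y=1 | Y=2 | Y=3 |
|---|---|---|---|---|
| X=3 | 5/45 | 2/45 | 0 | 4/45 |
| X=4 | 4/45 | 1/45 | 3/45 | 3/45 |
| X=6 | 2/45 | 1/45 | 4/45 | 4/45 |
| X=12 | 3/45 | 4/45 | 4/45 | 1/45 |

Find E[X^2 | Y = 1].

P(Y = 1) = 8/45.
Σ X^2·P over the event = 9·(2/45) + 16·(1/45) + 36·(1/45) + 144·(4/45) = 646/45.
E[X^2 | Y = 1] = (646/45) / (8/45) = 323/4.

323/4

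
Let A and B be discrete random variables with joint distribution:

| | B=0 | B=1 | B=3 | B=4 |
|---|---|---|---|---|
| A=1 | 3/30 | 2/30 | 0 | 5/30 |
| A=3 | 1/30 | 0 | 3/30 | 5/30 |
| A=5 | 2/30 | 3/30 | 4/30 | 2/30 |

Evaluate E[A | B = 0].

8/3

P(B = 0) = 1/5.
Σ A·P over the event = 1·(3/30) + 3·(1/30) + 5·(2/30) = 8/15.
E[A | B = 0] = (8/15) / (1/5) = 8/3.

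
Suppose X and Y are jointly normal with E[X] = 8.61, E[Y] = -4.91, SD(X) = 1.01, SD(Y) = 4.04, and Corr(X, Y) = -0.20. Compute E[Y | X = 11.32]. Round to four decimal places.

The regression of Y on X has slope ρ·σ_Y/σ_X and passes through (μ_X, μ_Y).
E[Y | X=11.32] = -4.91 + (-0.20)·(4.04/1.01)·(11.32 − (8.61)) = -4.91 + (-0.8)·(2.71) = -7.0780.

-7.0780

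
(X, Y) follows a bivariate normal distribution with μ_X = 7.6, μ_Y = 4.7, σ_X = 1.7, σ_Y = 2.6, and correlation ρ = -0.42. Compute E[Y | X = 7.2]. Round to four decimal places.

4.9569

E[Y | X=x] = μ_Y + ρ(σ_Y/σ_X)(x − μ_X) for jointly normal variables.
E[Y | X=7.2] = 4.7 + (-0.42)·(2.6/1.7)·(7.2 − (7.6)) = 4.7 + (-0.64235)·(-0.4) = 4.9569.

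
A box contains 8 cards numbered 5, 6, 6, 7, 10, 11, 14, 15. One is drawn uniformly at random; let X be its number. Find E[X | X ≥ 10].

P(X ≥ 10) = 1/2.
Σ over the event: 10·1/8 + 11·1/8 + 14·1/8 + 15·1/8 = 25/4.
E[X | X ≥ 10] = (25/4) / (1/2) = 25/2.

25/2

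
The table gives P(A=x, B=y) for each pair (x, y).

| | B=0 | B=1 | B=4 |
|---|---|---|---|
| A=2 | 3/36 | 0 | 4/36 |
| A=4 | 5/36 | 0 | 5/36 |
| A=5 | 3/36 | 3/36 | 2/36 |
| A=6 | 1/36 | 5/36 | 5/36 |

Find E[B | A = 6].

25/11

P(A = 6) = 11/36.
Σ B·P over the event = 0·(1/36) + 1·(5/36) + 4·(5/36) = 25/36.
E[B | A = 6] = (25/36) / (11/36) = 25/11.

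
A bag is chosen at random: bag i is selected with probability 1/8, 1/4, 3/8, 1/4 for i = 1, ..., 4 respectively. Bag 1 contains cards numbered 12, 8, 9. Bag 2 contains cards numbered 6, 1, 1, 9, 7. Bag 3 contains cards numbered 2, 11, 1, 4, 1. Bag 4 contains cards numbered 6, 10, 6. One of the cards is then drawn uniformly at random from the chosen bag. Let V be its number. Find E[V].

E[V | bag 1] = (12+8+9)/3 = 29/3.
E[V | bag 2] = (6+1+1+9+7)/5 = 24/5.
E[V | bag 3] = (2+11+1+4+1)/5 = 19/5.
E[V | bag 4] = (6+10+6)/3 = 22/3.
E[V] = (1/8)·(29/3) + (1/4)·(24/5) + (3/8)·(19/5) + (1/4)·(22/3) = 17/3.

17/3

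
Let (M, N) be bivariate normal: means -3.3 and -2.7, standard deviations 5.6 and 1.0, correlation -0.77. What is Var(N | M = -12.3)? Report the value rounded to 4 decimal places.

0.4071

For a bivariate normal, Var(N | M=x) = σ_N²(1 − ρ²).
Var(N | M=-12.3) = (1.0)²·(1 − (-0.77)²) = 1·0.4071 = 0.4071.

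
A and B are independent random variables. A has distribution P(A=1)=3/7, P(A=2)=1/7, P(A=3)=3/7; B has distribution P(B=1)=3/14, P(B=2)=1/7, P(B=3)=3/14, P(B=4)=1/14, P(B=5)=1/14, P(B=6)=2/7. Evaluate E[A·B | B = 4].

8

P(B = 4) = 1/14.
Summing AB·P(x,y) over outcomes with B = 4 gives 4/7.
E[A·B | B = 4] = (4/7) / (1/14) = 8.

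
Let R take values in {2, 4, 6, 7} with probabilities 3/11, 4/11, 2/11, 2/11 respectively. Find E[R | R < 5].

P(R < 5) = 7/11.
Σ over the event: 2·3/11 + 4·4/11 = 2.
E[R | R < 5] = (2) / (7/11) = 22/7.

22/7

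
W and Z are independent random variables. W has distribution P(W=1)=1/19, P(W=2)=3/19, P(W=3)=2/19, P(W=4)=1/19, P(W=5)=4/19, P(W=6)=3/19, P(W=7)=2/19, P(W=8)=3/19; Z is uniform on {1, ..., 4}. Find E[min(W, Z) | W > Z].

135/58

P(W > Z) = 29/38.
Summing min(W,Z)·P(x,y) over outcomes with W > Z gives 135/76.
E[min(W, Z) | W > Z] = (135/76) / (29/38) = 135/58.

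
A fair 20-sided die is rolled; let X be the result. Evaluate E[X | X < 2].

Given X < 2, X is equally likely to be any of {1}.
E[X | X < 2] = (1) / 1 = 1.

1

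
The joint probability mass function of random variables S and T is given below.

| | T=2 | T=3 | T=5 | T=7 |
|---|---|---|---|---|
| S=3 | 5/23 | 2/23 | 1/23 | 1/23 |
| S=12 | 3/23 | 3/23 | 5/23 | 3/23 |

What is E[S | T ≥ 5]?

P(T ≥ 5) = 10/23.
Σ S·P over the event = 3·(1/23) + 3·(1/23) + 12·(5/23) + 12·(3/23) = 102/23.
E[S | T ≥ 5] = (102/23) / (10/23) = 51/5.

51/5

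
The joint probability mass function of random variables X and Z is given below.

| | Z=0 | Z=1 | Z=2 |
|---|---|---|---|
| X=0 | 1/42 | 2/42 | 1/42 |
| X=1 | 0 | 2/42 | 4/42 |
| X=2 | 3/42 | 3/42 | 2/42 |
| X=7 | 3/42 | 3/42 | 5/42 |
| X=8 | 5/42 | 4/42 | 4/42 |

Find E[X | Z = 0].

P(Z = 0) = 2/7.
Summing X·P(X=x,Z=y) over the conditioning event gives 67/42.
E[X | Z = 0] = (67/42) / (2/7) = 67/12.

67/12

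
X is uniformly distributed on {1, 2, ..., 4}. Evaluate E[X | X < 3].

Given X < 3, X is equally likely to be any of {1, 2}.
E[X | X < 3] = (1 + 2) / 2 = 3/2.

3/2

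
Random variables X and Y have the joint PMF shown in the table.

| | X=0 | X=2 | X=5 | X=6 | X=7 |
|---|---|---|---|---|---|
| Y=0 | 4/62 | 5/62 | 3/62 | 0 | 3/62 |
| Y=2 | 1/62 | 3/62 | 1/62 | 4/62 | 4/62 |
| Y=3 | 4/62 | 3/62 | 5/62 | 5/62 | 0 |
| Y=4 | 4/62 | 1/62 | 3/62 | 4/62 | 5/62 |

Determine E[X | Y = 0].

P(Y = 0) = 15/62.
Σ X·P over the event = 0·(4/62) + 2·(5/62) + 5·(3/62) + 7·(3/62) = 23/31.
E[X | Y = 0] = (23/31) / (15/62) = 46/15.

46/15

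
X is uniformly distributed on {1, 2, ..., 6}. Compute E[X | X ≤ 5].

3

Given X ≤ 5, X is equally likely to be any of {1, 2, 3, 4, 5}.
E[X | X ≤ 5] = (1 + 2 + 3 + 4 + 5) / 5 = 3.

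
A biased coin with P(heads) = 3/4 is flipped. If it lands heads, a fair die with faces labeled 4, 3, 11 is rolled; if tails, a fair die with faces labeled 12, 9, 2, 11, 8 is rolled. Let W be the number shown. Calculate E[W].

33/5

E[W | heads] = (4+3+11)/3 = 6.
E[W | tails] = (12+9+2+11+8)/5 = 42/5.
By the law of total expectation,
E[W] = (3/4)·(6) + (1/4)·(42/5) = 33/5.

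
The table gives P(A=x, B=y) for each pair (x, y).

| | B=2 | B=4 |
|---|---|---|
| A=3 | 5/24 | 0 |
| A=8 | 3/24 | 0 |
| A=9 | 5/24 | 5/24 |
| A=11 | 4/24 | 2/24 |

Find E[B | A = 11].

P(A = 11) = 1/4.
Σ B·P over the event = 2·(4/24) + 4·(2/24) = 2/3.
E[B | A = 11] = (2/3) / (1/4) = 8/3.

8/3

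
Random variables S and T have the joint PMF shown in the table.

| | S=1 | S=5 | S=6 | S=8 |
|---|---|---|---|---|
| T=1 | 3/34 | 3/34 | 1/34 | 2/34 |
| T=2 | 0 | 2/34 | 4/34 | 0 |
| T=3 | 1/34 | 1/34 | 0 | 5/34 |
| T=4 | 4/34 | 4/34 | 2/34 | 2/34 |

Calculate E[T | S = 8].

P(S = 8) = 9/34.
Σ T·P over the event = 1·(2/34) + 3·(5/34) + 4·(2/34) = 25/34.
E[T | S = 8] = (25/34) / (9/34) = 25/9.

25/9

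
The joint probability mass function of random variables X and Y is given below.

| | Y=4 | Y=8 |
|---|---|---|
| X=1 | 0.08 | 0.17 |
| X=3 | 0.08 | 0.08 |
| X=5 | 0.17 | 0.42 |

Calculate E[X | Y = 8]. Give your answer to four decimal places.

P(Y = 8) = 0.67.
Summing X·P(X=x,Y=y) over the conditioning event gives 2.51.
E[X | Y = 8] = (2.51) / (0.67) = 3.7463.

3.7463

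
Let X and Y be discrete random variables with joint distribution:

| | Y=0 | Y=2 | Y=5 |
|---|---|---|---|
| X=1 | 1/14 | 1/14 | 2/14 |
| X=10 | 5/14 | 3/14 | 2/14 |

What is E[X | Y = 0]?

P(Y = 0) = 3/7.
Σ X·P over the event = 1·(1/14) + 10·(5/14) = 51/14.
E[X | Y = 0] = (51/14) / (3/7) = 17/2.

17/2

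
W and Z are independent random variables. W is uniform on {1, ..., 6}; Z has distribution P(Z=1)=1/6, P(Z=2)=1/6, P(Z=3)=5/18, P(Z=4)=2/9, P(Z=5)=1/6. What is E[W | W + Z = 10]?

39/7

P(W + Z = 10) = 7/108.
Summing W·P(x,y) over outcomes with W + Z = 10 gives 13/36.
E[W | W + Z = 10] = (13/36) / (7/108) = 39/7.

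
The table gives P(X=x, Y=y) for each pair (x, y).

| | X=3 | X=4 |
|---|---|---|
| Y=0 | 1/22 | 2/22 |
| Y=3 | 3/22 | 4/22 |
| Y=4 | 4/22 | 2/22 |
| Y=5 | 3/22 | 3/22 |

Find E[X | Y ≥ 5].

P(Y ≥ 5) = 3/11.
Σ X·P over the event = 3·(3/22) + 4·(3/22) = 21/22.
E[X | Y ≥ 5] = (21/22) / (3/11) = 7/2.

7/2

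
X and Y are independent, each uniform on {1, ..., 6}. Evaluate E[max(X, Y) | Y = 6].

Outcomes with Y = 6: (1,6), (2,6), (3,6), (4,6), (5,6), (6,6), each with probability 1/36.
E[max(X, Y) | Y = 6] = (6 + 6 + 6 + 6 + 6 + 6) / 6 = 6.

6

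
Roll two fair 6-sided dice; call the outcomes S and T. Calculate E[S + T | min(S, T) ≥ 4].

P(min(S, T) ≥ 4) = 1/4.
Summing (S+T)·P(x,y) over outcomes with min(S, T) ≥ 4 gives 5/2.
E[S + T | min(S, T) ≥ 4] = (5/2) / (1/4) = 10.

10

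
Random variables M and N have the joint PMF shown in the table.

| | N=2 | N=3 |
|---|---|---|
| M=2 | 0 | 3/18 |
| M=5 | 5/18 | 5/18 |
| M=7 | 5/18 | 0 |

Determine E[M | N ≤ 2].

6

P(N ≤ 2) = 5/9.
Σ M·P over the event = 5·(5/18) + 7·(5/18) = 10/3.
E[M | N ≤ 2] = (10/3) / (5/9) = 6.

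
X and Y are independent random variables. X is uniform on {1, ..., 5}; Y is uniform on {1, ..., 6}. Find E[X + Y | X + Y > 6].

25/3

P(X + Y > 6) = 1/2.
Summing (X+Y)·P(x,y) over outcomes with X + Y > 6 gives 25/6.
E[X + Y | X + Y > 6] = (25/6) / (1/2) = 25/3.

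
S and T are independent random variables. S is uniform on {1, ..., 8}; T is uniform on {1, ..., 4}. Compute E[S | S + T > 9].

Outcomes with S + T > 9: (6,4), (7,3), (7,4), (8,2), (8,3), (8,4), each with probability 1/32.
E[S | S + T > 9] = (6 + 7 + 7 + 8 + 8 + 8) / 6 = 22/3.

22/3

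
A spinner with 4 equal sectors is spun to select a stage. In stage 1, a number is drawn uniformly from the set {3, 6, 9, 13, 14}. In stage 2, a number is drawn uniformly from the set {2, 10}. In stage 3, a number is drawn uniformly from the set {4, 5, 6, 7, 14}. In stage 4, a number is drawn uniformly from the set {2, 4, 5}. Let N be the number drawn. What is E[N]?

97/15

E[N | stage 1] = (3+6+9+13+14)/5 = 9.
E[N | stage 2] = (2+10)/2 = 6.
E[N | stage 3] = (4+5+6+7+14)/5 = 36/5.
E[N | stage 4] = (2+4+5)/3 = 11/3.
E[N] = (1/4)·(9) + (1/4)·(6) + (1/4)·(36/5) + (1/4)·(11/3) = 97/15.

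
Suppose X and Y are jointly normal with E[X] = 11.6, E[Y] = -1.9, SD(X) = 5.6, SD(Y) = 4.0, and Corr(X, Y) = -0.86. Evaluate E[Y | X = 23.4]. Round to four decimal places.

-9.1486

For a bivariate normal, E[Y | X=x] = μ_Y + ρ·(σ_Y/σ_X)·(x − μ_X).
E[Y | X=23.4] = -1.9 + (-0.86)·(4.0/5.6)·(23.4 − (11.6)) = -1.9 + (-0.61429)·(11.8) = -9.1486.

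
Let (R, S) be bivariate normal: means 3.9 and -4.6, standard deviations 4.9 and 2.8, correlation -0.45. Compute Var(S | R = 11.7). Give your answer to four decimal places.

6.2524

For a bivariate normal, Var(S | R=x) = σ_S²(1 − ρ²).
Var(S | R=11.7) = (2.8)²·(1 − (-0.45)²) = 7.84·0.7975 = 6.2524.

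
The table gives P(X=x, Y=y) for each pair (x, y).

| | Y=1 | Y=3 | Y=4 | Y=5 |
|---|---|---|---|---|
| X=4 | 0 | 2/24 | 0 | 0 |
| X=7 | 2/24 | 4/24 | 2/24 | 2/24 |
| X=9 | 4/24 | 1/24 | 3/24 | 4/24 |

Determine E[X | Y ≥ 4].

91/11

P(Y ≥ 4) = 11/24.
Summing X·P(X=x,Y=y) over the conditioning event gives 91/24.
E[X | Y ≥ 4] = (91/24) / (11/24) = 91/11.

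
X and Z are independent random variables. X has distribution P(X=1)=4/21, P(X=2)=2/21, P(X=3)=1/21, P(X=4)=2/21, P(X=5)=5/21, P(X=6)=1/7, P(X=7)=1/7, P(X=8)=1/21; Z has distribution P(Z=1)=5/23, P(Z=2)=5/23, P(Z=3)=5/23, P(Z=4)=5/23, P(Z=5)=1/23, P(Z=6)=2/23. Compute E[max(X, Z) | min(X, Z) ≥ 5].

113/18

P(min(X, Z) ≥ 5) = 12/161.
Summing max(X,Z)·P(x,y) over outcomes with min(X, Z) ≥ 5 gives 226/483.
E[max(X, Z) | min(X, Z) ≥ 5] = (226/483) / (12/161) = 113/18.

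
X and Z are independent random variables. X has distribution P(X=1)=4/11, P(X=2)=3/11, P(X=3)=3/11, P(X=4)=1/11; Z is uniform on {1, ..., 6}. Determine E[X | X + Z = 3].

P(X + Z = 3) = 7/66.
Summing X·P(x,y) over outcomes with X + Z = 3 gives 5/33.
E[X | X + Z = 3] = (5/33) / (7/66) = 10/7.

10/7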